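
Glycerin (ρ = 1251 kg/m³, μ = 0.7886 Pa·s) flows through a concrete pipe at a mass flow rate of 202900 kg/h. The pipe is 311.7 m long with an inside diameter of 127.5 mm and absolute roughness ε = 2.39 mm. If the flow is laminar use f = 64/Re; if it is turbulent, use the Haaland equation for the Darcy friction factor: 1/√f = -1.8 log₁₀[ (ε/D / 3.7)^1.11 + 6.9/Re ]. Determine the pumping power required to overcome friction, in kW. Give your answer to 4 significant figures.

P ≈ 76.92 kW

ṁ = 202900 kg/h = 202900/3600 = 56.36 kg/s.
A = πD²/4 = π(0.1275)²/4 = 0.01277 m²; mean velocity V = ṁ/(ρA) = 56.36/(1251 · 0.01277) = 3.529 m/s.
Reynolds number Re = ρVD/μ = 1251 · 3.529 · 0.1275 / 0.789 = 713.7.
Re < 2300 → laminar flow, so f = 64/Re = 64/713.7 = 0.08967 (the turbulent correlation is not needed).
Darcy-Weisbach: ΔP = f(L/D)(ρV²/2) = 0.08967·(311.7/0.1275)·(1251·3.529²/2) = 0.08967·2445·7788 = 1.707e+06 Pa.
Q = ṁ/ρ = 56.36/1251 = 0.04505 m³/s.
Pumping power P = QΔP = 0.04505·1.707e+06 = 76923 W = 76.92 kW.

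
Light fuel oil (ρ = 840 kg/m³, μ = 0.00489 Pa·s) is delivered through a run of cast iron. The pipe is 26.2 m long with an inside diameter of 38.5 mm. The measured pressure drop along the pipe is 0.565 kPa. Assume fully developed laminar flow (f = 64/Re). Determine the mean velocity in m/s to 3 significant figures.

For laminar flow, f = 64/Re with Re = ρVD/μ, so Darcy-Weisbach reduces to ΔP = 32μLV/D². Solving for V: V = ΔP·D²/(32μL) = 565·(0.0385)²/(32·0.00489·26.2) = 0.2043 m/s.
Check: Re = ρVD/μ = 840·0.2043·0.0385/0.00489 = 1351 < 2300, so the laminar assumption holds.

V ≈ 0.204 m/s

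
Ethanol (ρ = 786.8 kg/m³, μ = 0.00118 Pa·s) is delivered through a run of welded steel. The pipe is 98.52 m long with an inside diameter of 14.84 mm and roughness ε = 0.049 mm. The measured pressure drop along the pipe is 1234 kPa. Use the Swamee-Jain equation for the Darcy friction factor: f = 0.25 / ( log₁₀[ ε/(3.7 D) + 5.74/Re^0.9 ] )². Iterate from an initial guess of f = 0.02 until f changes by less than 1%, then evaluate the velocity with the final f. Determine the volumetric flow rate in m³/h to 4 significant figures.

Q ≈ 2.467 m³/h

Rearranging Darcy-Weisbach: V = √(2·ΔP·D/(f·L·ρ)). With ε/D = 4.9e-05/0.01484 = 0.0033, iterate starting from f = 0.02:
  f = 0.02 → V = √(2·1.234e+06·0.01484/(0.02·98.52·786.8)) = 4.86 m/s; Re = ρVD/μ = 4.809e+04; f → 0.02961
  f = 0.02961 → V = 3.994 m/s; Re = 3.952e+04; f → 0.03009
  f = 0.03009 → V = 3.963 m/s; Re = 3.921e+04; f → 0.03011
Converged (Δf/f < 1%). With the final f = 0.03011: V = √(2·1.234e+06·0.01484/(0.03011·98.52·786.8)) = 3.961 m/s.
Q = V·A = 3.961·(π/4·0.01484²) = 0.0006852 m³/s = 2.467 m³/h.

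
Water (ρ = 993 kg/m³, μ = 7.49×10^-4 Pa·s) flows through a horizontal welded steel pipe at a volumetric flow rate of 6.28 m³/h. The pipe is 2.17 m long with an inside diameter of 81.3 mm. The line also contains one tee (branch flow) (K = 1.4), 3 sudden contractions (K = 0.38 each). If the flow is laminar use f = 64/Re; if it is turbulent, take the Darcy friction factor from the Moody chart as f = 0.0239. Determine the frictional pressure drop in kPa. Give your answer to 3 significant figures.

ΔP ≈ 0.178 kPa

Q = 6.28 m³/h = 6.28/3600 = 0.001744 m³/s.
Cross-sectional area A = πD²/4 = π(0.0813)²/4 = 0.005191 m²; mean velocity V = Q/A = 0.001744/0.005191 = 0.336 m/s.
Reynolds number Re = ρVD/μ = 993 · 0.336 · 0.0813 / 0.000749 = 3.622e+04.
Re > 4000 → turbulent; use the Moody-chart value f = 0.0239.
Total minor-loss coefficient ΣK = 1·1.4 + 3·0.38 = 2.54.
ΔP = [f·L/D + ΣK]·(ρV²/2) = [0.0239·2.17/0.0813 + 2.54]·(993·0.336²/2) = [0.6379 + 2.54]·56.06 = 178.2 Pa.
ΔP = 178.2 Pa = 0.178 kPa.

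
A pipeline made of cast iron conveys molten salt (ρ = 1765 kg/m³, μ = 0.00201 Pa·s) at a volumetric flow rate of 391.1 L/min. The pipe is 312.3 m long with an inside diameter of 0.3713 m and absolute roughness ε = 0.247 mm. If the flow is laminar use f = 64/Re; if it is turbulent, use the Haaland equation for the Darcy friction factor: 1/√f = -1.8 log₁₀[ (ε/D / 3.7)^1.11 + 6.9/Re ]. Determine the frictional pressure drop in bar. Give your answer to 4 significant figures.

ΔP ≈ 7.287×10^-4 bar

Q = 391.1 L/min = 391.1/60000 = 0.006518 m³/s.
Cross-sectional area A = πD²/4 = π(0.3713)²/4 = 0.1083 m²; mean velocity V = Q/A = 0.006518/0.1083 = 0.0602 m/s.
Reynolds number Re = ρVD/μ = 1765 · 0.0602 · 0.3713 / 0.00201 = 1.963e+04.
Re > 4000 → turbulent. Relative roughness ε/D = 0.000247/0.3713 = 0.000665. Haaland: 1/√f = -1.8 log₁₀[(0.000665/3.7)^1.11 + 6.9/1.963e+04] = -1.8 log₁₀[6.96e-05 + 0.000352] = 6.076, so f = 0.02709.
Darcy-Weisbach: ΔP = f(L/D)(ρV²/2) = 0.02709·(312.3/0.3713)·(1765·0.0602²/2) = 0.02709·841.1·3.198 = 72.87 Pa.
ΔP = 72.87 Pa = 7.287×10^-4 bar.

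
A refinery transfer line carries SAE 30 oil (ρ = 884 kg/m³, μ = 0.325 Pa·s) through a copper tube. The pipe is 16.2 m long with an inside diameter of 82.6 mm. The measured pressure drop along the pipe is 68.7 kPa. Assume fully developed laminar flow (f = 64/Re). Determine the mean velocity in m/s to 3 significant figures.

V ≈ 2.78 m/s

For laminar flow, f = 64/Re with Re = ρVD/μ, so Darcy-Weisbach reduces to ΔP = 32μLV/D². Solving for V: V = ΔP·D²/(32μL) = 6.87e+04·(0.0826)²/(32·0.325·16.2) = 2.782 m/s.
Check: Re = ρVD/μ = 884·2.782·0.0826/0.325 = 625.1 < 2300, so the laminar assumption holds.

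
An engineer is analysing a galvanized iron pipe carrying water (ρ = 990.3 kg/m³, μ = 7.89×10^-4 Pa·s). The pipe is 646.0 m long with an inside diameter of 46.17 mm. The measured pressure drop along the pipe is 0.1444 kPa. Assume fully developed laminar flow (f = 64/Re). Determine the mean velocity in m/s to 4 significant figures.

For laminar flow, f = 64/Re with Re = ρVD/μ, so Darcy-Weisbach reduces to ΔP = 32μLV/D². Solving for V: V = ΔP·D²/(32μL) = 144.4·(0.04617)²/(32·0.000789·646) = 0.01887 m/s.
Check: Re = ρVD/μ = 990.3·0.01887·0.04617/0.000789 = 1094 < 2300, so the laminar assumption holds.

V ≈ 0.01887 m/s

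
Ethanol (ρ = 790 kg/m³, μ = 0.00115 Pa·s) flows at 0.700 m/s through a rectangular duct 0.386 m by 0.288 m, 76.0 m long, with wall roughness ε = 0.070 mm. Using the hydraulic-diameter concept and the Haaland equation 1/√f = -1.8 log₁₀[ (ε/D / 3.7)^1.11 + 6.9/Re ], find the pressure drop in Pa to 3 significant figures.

ΔP ≈ 780 Pa

Hydraulic diameter D_h = 4A/P = 4·(0.386·0.288)/(2·(0.386+0.288)) = 0.4447/1.348 = 0.3299 m.
Re = ρVD_h/μ = 790·0.7·0.3299/0.00115 = 1.586e+05.
ε/D_h = 7e-05/0.3299 = 0.000212; Haaland gives 1/√f = -1.8 log₁₀[1.96e-05+4.35e-05] = 7.56, so f = 0.0175.
ΔP = f(L/D_h)(ρV²/2) = 0.0175·76/0.3299·193.5 = 780.2 Pa.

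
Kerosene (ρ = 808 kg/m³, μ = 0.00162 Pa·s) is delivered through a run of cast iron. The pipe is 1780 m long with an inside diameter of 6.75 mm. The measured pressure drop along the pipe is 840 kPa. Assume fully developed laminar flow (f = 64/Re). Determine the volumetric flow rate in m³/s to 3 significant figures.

For laminar flow, f = 64/Re with Re = ρVD/μ, so Darcy-Weisbach reduces to ΔP = 32μLV/D². Solving for V: V = ΔP·D²/(32μL) = 8.4e+05·(0.00675)²/(32·0.00162·1780) = 0.4148 m/s.
Check: Re = ρVD/μ = 808·0.4148·0.00675/0.00162 = 1396 < 2300, so the laminar assumption holds.
Q = V·A = 0.4148·(π/4·0.00675²) = 1.484e-05 m³/s = 1.48×10^-5 m³/s.

Q ≈ 1.48×10^-5 m³/s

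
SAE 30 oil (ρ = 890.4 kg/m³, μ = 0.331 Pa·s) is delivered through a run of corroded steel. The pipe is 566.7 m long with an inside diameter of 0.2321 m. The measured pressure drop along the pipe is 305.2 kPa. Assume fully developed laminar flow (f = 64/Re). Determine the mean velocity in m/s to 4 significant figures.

V ≈ 2.739 m/s

For laminar flow, f = 64/Re with Re = ρVD/μ, so Darcy-Weisbach reduces to ΔP = 32μLV/D². Solving for V: V = ΔP·D²/(32μL) = 3.052e+05·(0.2321)²/(32·0.331·566.7) = 2.739 m/s.
Check: Re = ρVD/μ = 890.4·2.739·0.2321/0.331 = 1710 < 2300, so the laminar assumption holds.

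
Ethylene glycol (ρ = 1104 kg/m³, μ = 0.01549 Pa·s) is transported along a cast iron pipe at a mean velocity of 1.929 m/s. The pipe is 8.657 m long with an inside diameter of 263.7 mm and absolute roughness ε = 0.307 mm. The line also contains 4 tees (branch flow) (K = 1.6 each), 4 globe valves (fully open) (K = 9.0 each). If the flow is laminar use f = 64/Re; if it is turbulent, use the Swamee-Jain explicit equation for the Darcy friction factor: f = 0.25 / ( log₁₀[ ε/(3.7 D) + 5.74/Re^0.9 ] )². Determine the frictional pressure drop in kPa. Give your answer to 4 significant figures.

Reynolds number Re = ρVD/μ = 1104 · 1.929 · 0.2637 / 0.0155 = 3.625e+04.
Re > 4000 → turbulent. Relative roughness ε/D = 0.000307/0.2637 = 0.00116. Swamee-Jain: f = 0.25/(log₁₀[0.00116/3.7 + 5.74/3.625e+04^0.9])² = 0.25/(log₁₀[0.000315 + 0.000452])² = 0.25/(-3.115)² = 0.02576.
Total minor-loss coefficient ΣK = 4·1.6 + 4·9 = 42.4.
ΔP = [f·L/D + ΣK]·(ρV²/2) = [0.02576·8.657/0.2637 + 42.4]·(1104·1.929²/2) = [0.8457 + 42.4]·2054 = 8.883e+04 Pa.
ΔP = 8.883e+04 Pa = 88.83 kPa.

ΔP ≈ 88.83 kPa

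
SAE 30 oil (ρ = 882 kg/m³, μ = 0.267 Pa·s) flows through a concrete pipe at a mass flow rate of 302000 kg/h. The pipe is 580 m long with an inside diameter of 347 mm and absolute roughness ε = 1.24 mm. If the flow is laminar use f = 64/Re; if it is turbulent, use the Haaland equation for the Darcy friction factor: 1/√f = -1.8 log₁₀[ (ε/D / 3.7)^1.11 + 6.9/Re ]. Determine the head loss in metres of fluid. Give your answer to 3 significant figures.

ṁ = 302000 kg/h = 302000/3600 = 83.89 kg/s.
A = πD²/4 = π(0.347)²/4 = 0.09457 m²; mean velocity V = ṁ/(ρA) = 83.89/(882 · 0.09457) = 1.006 m/s.
Reynolds number Re = ρVD/μ = 882 · 1.006 · 0.347 / 0.267 = 1153.
Re < 2300 → laminar flow, so f = 64/Re = 64/1153 = 0.05551 (the turbulent correlation is not needed).
Darcy-Weisbach: ΔP = f(L/D)(ρV²/2) = 0.05551·(580/0.347)·(882·1.006²/2) = 0.05551·1671·446.1 = 4.139e+04 Pa.
Head loss h_f = ΔP/(ρg) = 4.139e+04/(882·9.81) = 4.78 m.

h_f ≈ 4.78 m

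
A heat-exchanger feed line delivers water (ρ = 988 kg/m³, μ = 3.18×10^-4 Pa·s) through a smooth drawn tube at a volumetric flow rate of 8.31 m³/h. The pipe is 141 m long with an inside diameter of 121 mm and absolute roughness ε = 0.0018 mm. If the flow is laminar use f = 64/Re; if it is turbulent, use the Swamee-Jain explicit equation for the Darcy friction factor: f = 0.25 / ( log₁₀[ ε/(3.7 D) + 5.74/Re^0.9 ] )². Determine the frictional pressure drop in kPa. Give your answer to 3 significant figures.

Q = 8.31 m³/h = 8.31/3600 = 0.002308 m³/s.
Cross-sectional area A = πD²/4 = π(0.121)²/4 = 0.0115 m²; mean velocity V = Q/A = 0.002308/0.0115 = 0.2007 m/s.
Reynolds number Re = ρVD/μ = 988 · 0.2007 · 0.121 / 0.000318 = 7.547e+04.
Re > 4000 → turbulent. Relative roughness ε/D = 1.8e-06/0.121 = 1.49e-05. Swamee-Jain: f = 0.25/(log₁₀[1.49e-05/3.7 + 5.74/7.547e+04^0.9])² = 0.25/(log₁₀[4.02e-06 + 0.000234])² = 0.25/(-3.624)² = 0.01904.
Darcy-Weisbach: ΔP = f(L/D)(ρV²/2) = 0.01904·(141/0.121)·(988·0.2007²/2) = 0.01904·1165·19.91 = 441.7 Pa.
ΔP = 441.7 Pa = 0.442 kPa.

ΔP ≈ 0.442 kPa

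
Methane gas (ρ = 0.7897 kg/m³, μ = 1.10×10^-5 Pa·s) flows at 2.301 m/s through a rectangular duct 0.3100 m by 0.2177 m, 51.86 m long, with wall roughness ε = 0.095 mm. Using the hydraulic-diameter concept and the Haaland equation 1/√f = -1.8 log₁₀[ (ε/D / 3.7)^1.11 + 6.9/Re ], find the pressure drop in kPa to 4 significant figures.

Hydraulic diameter D_h = 4A/P = 4·(0.31·0.2177)/(2·(0.31+0.2177)) = 0.2699/1.055 = 0.2558 m.
Re = ρVD_h/μ = 0.7897·2.301·0.2558/1.1e-05 = 4.225e+04.
ε/D_h = 9.5e-05/0.2558 = 0.000371; Haaland gives 1/√f = -1.8 log₁₀[3.65e-05+0.000163] = 6.659, so f = 0.02255.
ΔP = f(L/D_h)(ρV²/2) = 0.02255·51.86/0.2558·2.091 = 9.559 Pa.
ΔP = 0.009559 kPa.

ΔP ≈ 0.009559 kPa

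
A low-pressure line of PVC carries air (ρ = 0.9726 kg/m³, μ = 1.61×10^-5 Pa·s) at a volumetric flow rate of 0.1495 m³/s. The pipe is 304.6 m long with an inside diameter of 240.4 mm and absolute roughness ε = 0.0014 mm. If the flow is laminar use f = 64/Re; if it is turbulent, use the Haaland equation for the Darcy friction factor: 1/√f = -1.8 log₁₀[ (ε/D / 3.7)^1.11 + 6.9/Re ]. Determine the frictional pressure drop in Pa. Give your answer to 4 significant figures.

Cross-sectional area A = πD²/4 = π(0.2404)²/4 = 0.04539 m²; mean velocity V = Q/A = 0.1495/0.04539 = 3.294 m/s.
Reynolds number Re = ρVD/μ = 0.9726 · 3.294 · 0.2404 / 1.61e-05 = 4.783e+04.
Re > 4000 → turbulent. Relative roughness ε/D = 1.4e-06/0.2404 = 5.82e-06. Haaland: 1/√f = -1.8 log₁₀[(5.82e-06/3.7)^1.11 + 6.9/4.783e+04] = -1.8 log₁₀[3.62e-07 + 0.000144] = 6.912, so f = 0.02093.
Darcy-Weisbach: ΔP = f(L/D)(ρV²/2) = 0.02093·(304.6/0.2404)·(0.9726·3.294²/2) = 0.02093·1267·5.276 = 139.9 Pa.

ΔP ≈ 139.9 Pa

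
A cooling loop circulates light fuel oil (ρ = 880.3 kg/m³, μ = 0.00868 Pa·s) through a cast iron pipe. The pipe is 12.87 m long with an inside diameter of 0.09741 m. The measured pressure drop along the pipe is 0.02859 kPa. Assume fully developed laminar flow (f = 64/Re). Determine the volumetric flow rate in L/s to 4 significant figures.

For laminar flow, f = 64/Re with Re = ρVD/μ, so Darcy-Weisbach reduces to ΔP = 32μLV/D². Solving for V: V = ΔP·D²/(32μL) = 28.59·(0.09741)²/(32·0.00868·12.87) = 0.07589 m/s.
Check: Re = ρVD/μ = 880.3·0.07589·0.09741/0.00868 = 749.7 < 2300, so the laminar assumption holds.
Q = V·A = 0.07589·(π/4·0.09741²) = 0.0005655 m³/s = 0.5655 L/s.

Q ≈ 0.5655 L/s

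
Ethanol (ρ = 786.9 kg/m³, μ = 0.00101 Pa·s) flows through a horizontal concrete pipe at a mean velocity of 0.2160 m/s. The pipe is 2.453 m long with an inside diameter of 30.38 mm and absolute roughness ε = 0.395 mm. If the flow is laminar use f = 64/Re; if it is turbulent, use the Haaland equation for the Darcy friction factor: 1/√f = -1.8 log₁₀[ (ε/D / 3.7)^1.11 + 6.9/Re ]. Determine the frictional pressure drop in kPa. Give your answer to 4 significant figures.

ΔP ≈ 0.07379 kPa

Reynolds number Re = ρVD/μ = 786.9 · 0.216 · 0.03038 / 0.00101 = 5113.
Re > 4000 → turbulent. Relative roughness ε/D = 0.000395/0.03038 = 0.013. Haaland: 1/√f = -1.8 log₁₀[(0.013/3.7)^1.11 + 6.9/5113] = -1.8 log₁₀[0.00189 + 0.00135] = 4.482, so f = 0.04979.
Darcy-Weisbach: ΔP = f(L/D)(ρV²/2) = 0.04979·(2.453/0.03038)·(786.9·0.216²/2) = 0.04979·80.74·18.36 = 73.79 Pa.
ΔP = 73.79 Pa = 0.07379 kPa.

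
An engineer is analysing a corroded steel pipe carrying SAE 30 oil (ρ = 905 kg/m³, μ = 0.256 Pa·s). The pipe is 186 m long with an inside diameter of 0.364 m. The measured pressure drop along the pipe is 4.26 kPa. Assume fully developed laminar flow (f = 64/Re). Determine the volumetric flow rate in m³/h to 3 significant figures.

For laminar flow, f = 64/Re with Re = ρVD/μ, so Darcy-Weisbach reduces to ΔP = 32μLV/D². Solving for V: V = ΔP·D²/(32μL) = 4260·(0.364)²/(32·0.256·186) = 0.3704 m/s.
Check: Re = ρVD/μ = 905·0.3704·0.364/0.256 = 476.7 < 2300, so the laminar assumption holds.
Q = V·A = 0.3704·(π/4·0.364²) = 0.03855 m³/s = 139 m³/h.

Q ≈ 139 m³/h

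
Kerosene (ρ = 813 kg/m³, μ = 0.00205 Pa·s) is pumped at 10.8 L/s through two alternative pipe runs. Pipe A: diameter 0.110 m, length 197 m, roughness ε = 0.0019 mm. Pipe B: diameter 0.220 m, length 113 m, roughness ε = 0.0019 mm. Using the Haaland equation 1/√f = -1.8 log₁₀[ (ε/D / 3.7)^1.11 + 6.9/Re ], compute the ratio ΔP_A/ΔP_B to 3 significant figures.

Pipe A: V = Q/A = 0.0108/0.009503 = 1.136 m/s; Re = 4.958e+04; ε/D = 1.73e-05; Haaland → f = 0.02079; ΔP_A = f(L/D)(ρV²/2) = 1.955e+04 Pa.
Pipe B: V = Q/A = 0.0108/0.03801 = 0.2841 m/s; Re = 2.479e+04; ε/D = 8.64e-06; Haaland → f = 0.02443; ΔP_B = f(L/D)(ρV²/2) = 411.7 Pa.
ΔP_A/ΔP_B = 1.955e+04/411.7 = 47.5.

ΔP_A/ΔP_B ≈ 47.5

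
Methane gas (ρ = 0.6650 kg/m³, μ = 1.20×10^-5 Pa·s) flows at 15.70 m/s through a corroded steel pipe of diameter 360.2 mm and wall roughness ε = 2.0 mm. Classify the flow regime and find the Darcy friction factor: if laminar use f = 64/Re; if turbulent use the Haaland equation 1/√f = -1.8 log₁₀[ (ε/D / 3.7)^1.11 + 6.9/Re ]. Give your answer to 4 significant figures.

Re = ρVD/μ = 0.665·15.7·0.3602/1.2e-05 = 3.134e+05.
Re > 4000 → turbulent. ε/D = 0.002/0.3602 = 0.00555; Haaland: 1/√f = -1.8 log₁₀[0.000734 + 2.2e-05] = 5.619, so f = 0.03168.

f ≈ 0.03168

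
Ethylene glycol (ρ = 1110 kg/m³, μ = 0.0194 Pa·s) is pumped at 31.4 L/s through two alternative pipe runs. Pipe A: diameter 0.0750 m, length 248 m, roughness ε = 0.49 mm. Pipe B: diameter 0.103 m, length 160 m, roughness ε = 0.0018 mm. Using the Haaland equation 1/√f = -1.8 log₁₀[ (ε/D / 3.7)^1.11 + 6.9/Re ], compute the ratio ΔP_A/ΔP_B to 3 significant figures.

ΔP_A/ΔP_B ≈ 10.6

Pipe A: V = Q/A = 0.0314/0.004418 = 7.108 m/s; Re = 3.05e+04; ε/D = 0.00653; Haaland → f = 0.03531; ΔP_A = f(L/D)(ρV²/2) = 3.274e+06 Pa.
Pipe B: V = Q/A = 0.0314/0.008332 = 3.768 m/s; Re = 2.221e+04; ε/D = 1.75e-05; Haaland → f = 0.02511; ΔP_B = f(L/D)(ρV²/2) = 3.074e+05 Pa.
ΔP_A/ΔP_B = 3.274e+06/3.074e+05 = 10.6.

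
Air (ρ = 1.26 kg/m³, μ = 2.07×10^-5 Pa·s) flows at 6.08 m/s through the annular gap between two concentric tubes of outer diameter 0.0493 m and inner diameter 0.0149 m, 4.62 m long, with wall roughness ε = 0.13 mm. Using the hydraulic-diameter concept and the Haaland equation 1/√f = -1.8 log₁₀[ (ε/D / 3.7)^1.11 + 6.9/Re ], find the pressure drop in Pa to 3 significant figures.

ΔP ≈ 108 Pa

Hydraulic diameter D_h = 4A/P = D_o - D_i = 0.0493 - 0.0149 = 0.0344 m.
Re = ρVD_h/μ = 1.26·6.08·0.0344/2.07e-05 = 1.273e+04.
ε/D_h = 0.00013/0.0344 = 0.00378; Haaland gives 1/√f = -1.8 log₁₀[0.000479+0.000542] = 5.384, so f = 0.0345.
ΔP = f(L/D_h)(ρV²/2) = 0.0345·4.62/0.0344·23.29 = 107.9 Pa.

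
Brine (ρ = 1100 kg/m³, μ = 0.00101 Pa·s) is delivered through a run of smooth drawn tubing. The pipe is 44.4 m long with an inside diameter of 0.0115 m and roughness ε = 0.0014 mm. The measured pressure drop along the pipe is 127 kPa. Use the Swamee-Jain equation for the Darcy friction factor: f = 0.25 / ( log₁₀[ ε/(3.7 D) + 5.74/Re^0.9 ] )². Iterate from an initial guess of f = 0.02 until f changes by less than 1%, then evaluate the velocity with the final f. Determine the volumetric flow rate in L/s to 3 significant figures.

Rearranging Darcy-Weisbach: V = √(2·ΔP·D/(f·L·ρ)). With ε/D = 1.4e-06/0.0115 = 0.000122, iterate starting from f = 0.02:
  f = 0.02 → V = √(2·1.27e+05·0.0115/(0.02·44.4·1100)) = 1.729 m/s; Re = ρVD/μ = 2.166e+04; f → 0.02562
  f = 0.02562 → V = 1.528 m/s; Re = 1.914e+04; f → 0.0264
  f = 0.0264 → V = 1.505 m/s; Re = 1.885e+04; f → 0.0265
Converged (Δf/f < 1%). With the final f = 0.0265: V = √(2·1.27e+05·0.0115/(0.0265·44.4·1100)) = 1.502 m/s.
Q = V·A = 1.502·(π/4·0.0115²) = 0.0001561 m³/s = 0.156 L/s.

Q ≈ 0.156 L/s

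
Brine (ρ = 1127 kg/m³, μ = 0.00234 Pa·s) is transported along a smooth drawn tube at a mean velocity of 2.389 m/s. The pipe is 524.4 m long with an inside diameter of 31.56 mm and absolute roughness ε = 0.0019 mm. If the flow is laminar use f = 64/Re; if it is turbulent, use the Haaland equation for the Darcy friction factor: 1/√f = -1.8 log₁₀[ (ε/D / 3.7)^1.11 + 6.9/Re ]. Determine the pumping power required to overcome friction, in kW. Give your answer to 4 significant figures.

P ≈ 2.239 kW

Reynolds number Re = ρVD/μ = 1127 · 2.389 · 0.03156 / 0.00234 = 3.631e+04.
Re > 4000 → turbulent. Relative roughness ε/D = 1.9e-06/0.03156 = 6.02e-05. Haaland: 1/√f = -1.8 log₁₀[(6.02e-05/3.7)^1.11 + 6.9/3.631e+04] = -1.8 log₁₀[4.84e-06 + 0.00019] = 6.679, so f = 0.02242.
Darcy-Weisbach: ΔP = f(L/D)(ρV²/2) = 0.02242·(524.4/0.03156)·(1127·2.389²/2) = 0.02242·1.662e+04·3216 = 1.198e+06 Pa.
Q = V·A = 2.389·0.0007823 = 0.001869 m³/s.
Pumping power P = QΔP = 0.001869·1.198e+06 = 2239.1 W = 2.239 kW.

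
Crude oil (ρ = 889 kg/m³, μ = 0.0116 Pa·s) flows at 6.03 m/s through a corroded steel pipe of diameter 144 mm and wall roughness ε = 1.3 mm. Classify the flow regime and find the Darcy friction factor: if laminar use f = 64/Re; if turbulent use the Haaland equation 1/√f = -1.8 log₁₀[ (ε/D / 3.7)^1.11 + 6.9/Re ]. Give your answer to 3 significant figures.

Re = ρVD/μ = 889·6.03·0.144/0.0116 = 6.655e+04.
Re > 4000 → turbulent. ε/D = 0.0013/0.144 = 0.00903; Haaland: 1/√f = -1.8 log₁₀[0.00126 + 0.000104] = 5.158, so f = 0.03758.

f ≈ 0.0376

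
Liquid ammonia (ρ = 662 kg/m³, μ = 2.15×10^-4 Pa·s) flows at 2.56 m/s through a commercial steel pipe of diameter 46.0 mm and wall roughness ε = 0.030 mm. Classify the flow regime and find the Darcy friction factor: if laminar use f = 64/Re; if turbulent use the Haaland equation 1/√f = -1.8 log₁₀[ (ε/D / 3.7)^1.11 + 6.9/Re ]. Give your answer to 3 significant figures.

f ≈ 0.0187

Re = ρVD/μ = 662·2.56·0.046/0.000215 = 3.626e+05.
Re > 4000 → turbulent. ε/D = 3e-05/0.046 = 0.000652; Haaland: 1/√f = -1.8 log₁₀[6.81e-05 + 1.9e-05] = 7.308, so f = 0.01873.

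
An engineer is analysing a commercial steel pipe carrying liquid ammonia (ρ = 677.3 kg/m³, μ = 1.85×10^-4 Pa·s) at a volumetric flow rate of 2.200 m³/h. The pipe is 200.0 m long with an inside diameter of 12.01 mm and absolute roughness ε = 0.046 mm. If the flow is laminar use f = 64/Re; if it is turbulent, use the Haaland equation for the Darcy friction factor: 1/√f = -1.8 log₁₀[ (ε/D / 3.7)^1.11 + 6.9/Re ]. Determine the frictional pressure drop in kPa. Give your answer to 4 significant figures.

ΔP ≈ 4685 kPa

Q = 2.200 m³/h = 2.200/3600 = 0.0006111 m³/s.
Cross-sectional area A = πD²/4 = π(0.01201)²/4 = 0.0001133 m²; mean velocity V = Q/A = 0.0006111/0.0001133 = 5.394 m/s.
Reynolds number Re = ρVD/μ = 677.3 · 5.394 · 0.01201 / 0.000185 = 2.372e+05.
Re > 4000 → turbulent. Relative roughness ε/D = 4.6e-05/0.01201 = 0.00383. Haaland: 1/√f = -1.8 log₁₀[(0.00383/3.7)^1.11 + 6.9/2.372e+05] = -1.8 log₁₀[0.000486 + 2.91e-05] = 5.919, so f = 0.02855.
Darcy-Weisbach: ΔP = f(L/D)(ρV²/2) = 0.02855·(200/0.01201)·(677.3·5.394²/2) = 0.02855·1.665e+04·9855 = 4.685e+06 Pa.
ΔP = 4.685e+06 Pa = 4685 kPa.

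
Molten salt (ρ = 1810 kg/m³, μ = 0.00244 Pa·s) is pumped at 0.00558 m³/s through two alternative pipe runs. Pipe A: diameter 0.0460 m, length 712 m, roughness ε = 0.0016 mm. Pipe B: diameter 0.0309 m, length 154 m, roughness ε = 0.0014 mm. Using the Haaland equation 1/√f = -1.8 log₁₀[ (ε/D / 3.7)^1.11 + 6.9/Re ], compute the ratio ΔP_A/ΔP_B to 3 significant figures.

Pipe A: V = Q/A = 0.00558/0.001662 = 3.358 m/s; Re = 1.146e+05; ε/D = 3.48e-05; Haaland → f = 0.01748; ΔP_A = f(L/D)(ρV²/2) = 2.761e+06 Pa.
Pipe B: V = Q/A = 0.00558/0.0007499 = 7.441 m/s; Re = 1.706e+05; ε/D = 4.53e-05; Haaland → f = 0.01626; ΔP_B = f(L/D)(ρV²/2) = 4.061e+06 Pa.
ΔP_A/ΔP_B = 2.761e+06/4.061e+06 = 0.680.

ΔP_A/ΔP_B ≈ 0.680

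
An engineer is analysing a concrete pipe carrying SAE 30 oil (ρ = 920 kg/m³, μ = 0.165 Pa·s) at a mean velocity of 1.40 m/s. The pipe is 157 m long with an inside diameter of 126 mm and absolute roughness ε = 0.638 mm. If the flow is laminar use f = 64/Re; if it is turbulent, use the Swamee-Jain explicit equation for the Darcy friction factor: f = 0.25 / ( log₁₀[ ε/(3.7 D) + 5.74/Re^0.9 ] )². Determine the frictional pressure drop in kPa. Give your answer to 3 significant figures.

Reynolds number Re = ρVD/μ = 920 · 1.4 · 0.126 / 0.165 = 983.6.
Re < 2300 → laminar flow, so f = 64/Re = 64/983.6 = 0.06507 (the turbulent correlation is not needed).
Darcy-Weisbach: ΔP = f(L/D)(ρV²/2) = 0.06507·(157/0.126)·(920·1.4²/2) = 0.06507·1246·901.6 = 7.31e+04 Pa.
ΔP = 7.31e+04 Pa = 73.1 kPa.

ΔP ≈ 73.1 kPa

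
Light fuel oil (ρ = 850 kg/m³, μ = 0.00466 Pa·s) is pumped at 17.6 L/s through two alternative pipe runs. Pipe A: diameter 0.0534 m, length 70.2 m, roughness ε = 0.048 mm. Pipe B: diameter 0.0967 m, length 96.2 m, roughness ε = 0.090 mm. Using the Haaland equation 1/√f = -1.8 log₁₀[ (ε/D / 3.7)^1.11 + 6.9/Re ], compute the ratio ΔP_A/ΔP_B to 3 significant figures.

Pipe A: V = Q/A = 0.0176/0.00224 = 7.859 m/s; Re = 7.654e+04; ε/D = 0.000899; Haaland → f = 0.02222; ΔP_A = f(L/D)(ρV²/2) = 7.666e+05 Pa.
Pipe B: V = Q/A = 0.0176/0.007344 = 2.396 m/s; Re = 4.227e+04; ε/D = 0.000931; Haaland → f = 0.02411; ΔP_B = f(L/D)(ρV²/2) = 5.854e+04 Pa.
ΔP_A/ΔP_B = 7.666e+05/5.854e+04 = 13.1.

ΔP_A/ΔP_B ≈ 13.1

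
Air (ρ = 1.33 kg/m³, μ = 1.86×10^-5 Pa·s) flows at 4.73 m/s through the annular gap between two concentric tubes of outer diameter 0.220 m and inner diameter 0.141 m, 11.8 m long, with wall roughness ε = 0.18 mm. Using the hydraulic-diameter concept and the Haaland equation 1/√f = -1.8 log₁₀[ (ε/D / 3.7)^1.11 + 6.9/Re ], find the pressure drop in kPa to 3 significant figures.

Hydraulic diameter D_h = 4A/P = D_o - D_i = 0.22 - 0.141 = 0.079 m.
Re = ρVD_h/μ = 1.33·4.73·0.079/1.86e-05 = 2.672e+04.
ε/D_h = 0.00018/0.079 = 0.00228; Haaland gives 1/√f = -1.8 log₁₀[0.000273+0.000258] = 5.894, so f = 0.02878.
ΔP = f(L/D_h)(ρV²/2) = 0.02878·11.8/0.079·14.88 = 63.96 Pa.
ΔP = 0.0640 kPa.

ΔP ≈ 0.0640 kPa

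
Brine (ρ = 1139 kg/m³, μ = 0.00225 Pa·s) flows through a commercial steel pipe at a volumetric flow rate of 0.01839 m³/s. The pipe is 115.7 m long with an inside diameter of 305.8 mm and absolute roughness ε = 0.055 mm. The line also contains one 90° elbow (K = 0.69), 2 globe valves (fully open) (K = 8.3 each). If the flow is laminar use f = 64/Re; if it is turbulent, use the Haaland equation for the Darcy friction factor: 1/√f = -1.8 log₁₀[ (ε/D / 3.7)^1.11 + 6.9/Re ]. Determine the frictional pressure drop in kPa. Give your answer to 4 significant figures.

Cross-sectional area A = πD²/4 = π(0.3058)²/4 = 0.07345 m²; mean velocity V = Q/A = 0.01839/0.07345 = 0.2504 m/s.
Reynolds number Re = ρVD/μ = 1139 · 0.2504 · 0.3058 / 0.00225 = 3.876e+04.
Re > 4000 → turbulent. Relative roughness ε/D = 5.5e-05/0.3058 = 0.00018. Haaland: 1/√f = -1.8 log₁₀[(0.00018/3.7)^1.11 + 6.9/3.876e+04] = -1.8 log₁₀[1.63e-05 + 0.000178] = 6.681, so f = 0.02241.
Total minor-loss coefficient ΣK = 1·0.69 + 2·8.3 = 17.3.
ΔP = [f·L/D + ΣK]·(ρV²/2) = [0.02241·115.7/0.3058 + 17.3]·(1139·0.2504²/2) = [8.477 + 17.3]·35.7 = 920 Pa.
ΔP = 920 Pa = 0.9200 kPa.

ΔP ≈ 0.9200 kPa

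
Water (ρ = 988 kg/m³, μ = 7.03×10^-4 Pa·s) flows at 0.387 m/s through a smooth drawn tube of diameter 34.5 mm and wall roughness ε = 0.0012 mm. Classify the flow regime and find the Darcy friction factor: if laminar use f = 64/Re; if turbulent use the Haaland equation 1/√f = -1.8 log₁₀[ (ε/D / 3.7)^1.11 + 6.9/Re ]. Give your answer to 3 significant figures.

Re = ρVD/μ = 988·0.387·0.0345/0.000703 = 1.876e+04.
Re > 4000 → turbulent. ε/D = 1.2e-06/0.0345 = 3.48e-05; Haaland: 1/√f = -1.8 log₁₀[2.63e-06 + 0.000368] = 6.176, so f = 0.02621.

f ≈ 0.0262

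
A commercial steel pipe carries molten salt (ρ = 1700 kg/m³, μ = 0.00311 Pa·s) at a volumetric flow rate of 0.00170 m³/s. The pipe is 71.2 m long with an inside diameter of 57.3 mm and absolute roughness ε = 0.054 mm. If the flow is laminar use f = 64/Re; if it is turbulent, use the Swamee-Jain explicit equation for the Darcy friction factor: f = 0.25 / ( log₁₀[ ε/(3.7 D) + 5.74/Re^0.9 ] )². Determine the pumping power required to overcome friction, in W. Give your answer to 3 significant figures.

Cross-sectional area A = πD²/4 = π(0.0573)²/4 = 0.002579 m²; mean velocity V = Q/A = 0.0017/0.002579 = 0.6592 m/s.
Reynolds number Re = ρVD/μ = 1700 · 0.6592 · 0.0573 / 0.00311 = 2.065e+04.
Re > 4000 → turbulent. Relative roughness ε/D = 5.4e-05/0.0573 = 0.000942. Swamee-Jain: f = 0.25/(log₁₀[0.000942/3.7 + 5.74/2.065e+04^0.9])² = 0.25/(log₁₀[0.000255 + 0.000751])² = 0.25/(-2.998)² = 0.02782.
Darcy-Weisbach: ΔP = f(L/D)(ρV²/2) = 0.02782·(71.2/0.0573)·(1700·0.6592²/2) = 0.02782·1243·369.4 = 1.277e+04 Pa.
Pumping power P = QΔP = 0.0017·1.277e+04 = 21.71 W = 21.7 W.

P ≈ 21.7 W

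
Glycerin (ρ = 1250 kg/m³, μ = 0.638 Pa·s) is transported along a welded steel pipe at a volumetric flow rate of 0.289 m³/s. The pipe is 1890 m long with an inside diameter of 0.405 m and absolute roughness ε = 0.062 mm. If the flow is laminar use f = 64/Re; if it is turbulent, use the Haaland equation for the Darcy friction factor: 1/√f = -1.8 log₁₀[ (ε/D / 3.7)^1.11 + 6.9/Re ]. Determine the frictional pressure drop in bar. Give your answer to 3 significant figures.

ΔP ≈ 5.28 bar

Cross-sectional area A = πD²/4 = π(0.405)²/4 = 0.1288 m²; mean velocity V = Q/A = 0.289/0.1288 = 2.243 m/s.
Reynolds number Re = ρVD/μ = 1250 · 2.243 · 0.405 / 0.638 = 1780.
Re < 2300 → laminar flow, so f = 64/Re = 64/1780 = 0.03595 (the turbulent correlation is not needed).
Darcy-Weisbach: ΔP = f(L/D)(ρV²/2) = 0.03595·(1890/0.405)·(1250·2.243²/2) = 0.03595·4667·3145 = 5.277e+05 Pa.
ΔP = 5.277e+05 Pa = 5.28 bar.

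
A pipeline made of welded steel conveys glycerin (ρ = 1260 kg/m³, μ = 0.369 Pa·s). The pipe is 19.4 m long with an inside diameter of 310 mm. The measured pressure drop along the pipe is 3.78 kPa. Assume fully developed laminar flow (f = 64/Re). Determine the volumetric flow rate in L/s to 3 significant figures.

For laminar flow, f = 64/Re with Re = ρVD/μ, so Darcy-Weisbach reduces to ΔP = 32μLV/D². Solving for V: V = ΔP·D²/(32μL) = 3780·(0.31)²/(32·0.369·19.4) = 1.586 m/s.
Check: Re = ρVD/μ = 1260·1.586·0.31/0.369 = 1679 < 2300, so the laminar assumption holds.
Q = V·A = 1.586·(π/4·0.31²) = 0.1197 m³/s = 120 L/s.

Q ≈ 120 L/s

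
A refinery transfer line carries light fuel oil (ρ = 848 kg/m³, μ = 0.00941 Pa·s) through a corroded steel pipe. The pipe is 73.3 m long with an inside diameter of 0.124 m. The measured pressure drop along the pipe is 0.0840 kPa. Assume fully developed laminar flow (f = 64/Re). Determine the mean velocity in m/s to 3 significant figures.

V ≈ 0.0585 m/s

For laminar flow, f = 64/Re with Re = ρVD/μ, so Darcy-Weisbach reduces to ΔP = 32μLV/D². Solving for V: V = ΔP·D²/(32μL) = 84·(0.124)²/(32·0.00941·73.3) = 0.05852 m/s.
Check: Re = ρVD/μ = 848·0.05852·0.124/0.00941 = 653.9 < 2300, so the laminar assumption holds.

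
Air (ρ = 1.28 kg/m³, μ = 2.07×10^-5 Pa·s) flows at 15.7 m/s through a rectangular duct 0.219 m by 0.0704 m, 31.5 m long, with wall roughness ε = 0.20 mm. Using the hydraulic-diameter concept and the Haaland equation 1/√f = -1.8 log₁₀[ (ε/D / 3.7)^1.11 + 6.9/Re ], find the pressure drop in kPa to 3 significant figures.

ΔP ≈ 1.15 kPa

Hydraulic diameter D_h = 4A/P = 4·(0.219·0.0704)/(2·(0.219+0.0704)) = 0.06167/0.5788 = 0.1065 m.
Re = ρVD_h/μ = 1.28·15.7·0.1065/2.07e-05 = 1.034e+05.
ε/D_h = 0.0002/0.1065 = 0.00188; Haaland gives 1/√f = -1.8 log₁₀[0.00022+6.67e-05] = 6.376, so f = 0.0246.
ΔP = f(L/D_h)(ρV²/2) = 0.0246·31.5/0.1065·157.8 = 1147 Pa.
ΔP = 1.15 kPa.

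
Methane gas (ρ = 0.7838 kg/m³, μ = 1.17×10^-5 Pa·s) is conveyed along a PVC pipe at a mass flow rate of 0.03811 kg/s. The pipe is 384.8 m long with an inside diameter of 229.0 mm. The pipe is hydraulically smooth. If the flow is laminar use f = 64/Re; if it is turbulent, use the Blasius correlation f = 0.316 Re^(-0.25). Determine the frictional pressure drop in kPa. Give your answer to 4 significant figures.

ΔP ≈ 0.02500 kPa

A = πD²/4 = π(0.229)²/4 = 0.04119 m²; mean velocity V = ṁ/(ρA) = 0.03811/(0.7838 · 0.04119) = 1.181 m/s.
Reynolds number Re = ρVD/μ = 0.7838 · 1.181 · 0.229 / 1.17e-05 = 1.811e+04.
Re > 4000 → turbulent. Smooth-pipe (Blasius): f = 0.316 Re^(-0.25) = 0.316/(1.811e+04)^0.25 = 0.02724.
Darcy-Weisbach: ΔP = f(L/D)(ρV²/2) = 0.02724·(384.8/0.229)·(0.7838·1.181²/2) = 0.02724·1680·0.5462 = 25 Pa.
ΔP = 25 Pa = 0.02500 kPa.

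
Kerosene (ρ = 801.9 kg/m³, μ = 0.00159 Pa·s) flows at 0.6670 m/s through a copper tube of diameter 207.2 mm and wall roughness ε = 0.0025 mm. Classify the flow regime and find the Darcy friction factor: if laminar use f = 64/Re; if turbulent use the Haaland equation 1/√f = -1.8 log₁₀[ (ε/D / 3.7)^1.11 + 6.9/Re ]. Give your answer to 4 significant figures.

f ≈ 0.01928

Re = ρVD/μ = 801.9·0.667·0.2072/0.00159 = 6.97e+04.
Re > 4000 → turbulent. ε/D = 2.5e-06/0.2072 = 1.21e-05; Haaland: 1/√f = -1.8 log₁₀[8.12e-07 + 9.9e-05] = 7.202, so f = 0.01928.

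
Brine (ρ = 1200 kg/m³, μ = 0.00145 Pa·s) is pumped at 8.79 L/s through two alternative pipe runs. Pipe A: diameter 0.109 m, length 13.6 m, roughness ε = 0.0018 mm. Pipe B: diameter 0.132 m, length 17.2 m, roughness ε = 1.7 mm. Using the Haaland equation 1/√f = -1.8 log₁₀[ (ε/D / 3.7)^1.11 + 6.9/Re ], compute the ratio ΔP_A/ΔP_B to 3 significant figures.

ΔP_A/ΔP_B ≈ 0.904

Pipe A: V = Q/A = 0.00879/0.009331 = 0.942 m/s; Re = 8.497e+04; ε/D = 1.65e-05; Haaland → f = 0.0185; ΔP_A = f(L/D)(ρV²/2) = 1229 Pa.
Pipe B: V = Q/A = 0.00879/0.01368 = 0.6423 m/s; Re = 7.017e+04; ε/D = 0.0129; Haaland → f = 0.04214; ΔP_B = f(L/D)(ρV²/2) = 1359 Pa.
ΔP_A/ΔP_B = 1229/1359 = 0.904.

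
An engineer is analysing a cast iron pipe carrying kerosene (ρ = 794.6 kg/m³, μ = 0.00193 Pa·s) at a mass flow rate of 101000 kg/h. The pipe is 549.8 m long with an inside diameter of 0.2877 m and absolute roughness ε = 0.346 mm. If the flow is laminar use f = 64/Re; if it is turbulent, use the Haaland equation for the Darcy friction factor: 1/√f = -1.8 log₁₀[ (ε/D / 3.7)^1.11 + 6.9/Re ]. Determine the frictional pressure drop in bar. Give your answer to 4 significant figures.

ΔP ≈ 0.05284 bar

ṁ = 101000 kg/h = 101000/3600 = 28.06 kg/s.
A = πD²/4 = π(0.2877)²/4 = 0.06501 m²; mean velocity V = ṁ/(ρA) = 28.06/(794.6 · 0.06501) = 0.5431 m/s.
Reynolds number Re = ρVD/μ = 794.6 · 0.5431 · 0.2877 / 0.00193 = 6.433e+04.
Re > 4000 → turbulent. Relative roughness ε/D = 0.000346/0.2877 = 0.0012. Haaland: 1/√f = -1.8 log₁₀[(0.0012/3.7)^1.11 + 6.9/6.433e+04] = -1.8 log₁₀[0.000134 + 0.000107] = 6.51, so f = 0.02359.
Darcy-Weisbach: ΔP = f(L/D)(ρV²/2) = 0.02359·(549.8/0.2877)·(794.6·0.5431²/2) = 0.02359·1911·117.2 = 5284 Pa.
ΔP = 5284 Pa = 0.05284 bar.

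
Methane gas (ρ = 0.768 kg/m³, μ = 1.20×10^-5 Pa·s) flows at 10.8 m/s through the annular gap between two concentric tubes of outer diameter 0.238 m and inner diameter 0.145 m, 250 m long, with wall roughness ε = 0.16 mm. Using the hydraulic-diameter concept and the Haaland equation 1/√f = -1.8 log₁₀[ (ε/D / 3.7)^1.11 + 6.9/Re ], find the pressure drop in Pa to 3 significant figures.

ΔP ≈ 3010 Pa

Hydraulic diameter D_h = 4A/P = D_o - D_i = 0.238 - 0.145 = 0.093 m.
Re = ρVD_h/μ = 0.768·10.8·0.093/1.2e-05 = 6.428e+04.
ε/D_h = 0.00016/0.093 = 0.00172; Haaland gives 1/√f = -1.8 log₁₀[0.0002+0.000107] = 6.322, so f = 0.02502.
ΔP = f(L/D_h)(ρV²/2) = 0.02502·250/0.093·44.79 = 3012 Pa.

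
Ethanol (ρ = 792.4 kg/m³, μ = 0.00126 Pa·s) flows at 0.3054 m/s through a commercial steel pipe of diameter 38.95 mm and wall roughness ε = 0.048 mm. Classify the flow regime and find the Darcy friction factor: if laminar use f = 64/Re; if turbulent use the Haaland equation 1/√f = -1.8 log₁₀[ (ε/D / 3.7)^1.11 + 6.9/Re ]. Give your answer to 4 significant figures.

f ≈ 0.03488

Re = ρVD/μ = 792.4·0.3054·0.03895/0.00126 = 7481.
Re > 4000 → turbulent. ε/D = 4.8e-05/0.03895 = 0.00123; Haaland: 1/√f = -1.8 log₁₀[0.000138 + 0.000922] = 5.354, so f = 0.03488.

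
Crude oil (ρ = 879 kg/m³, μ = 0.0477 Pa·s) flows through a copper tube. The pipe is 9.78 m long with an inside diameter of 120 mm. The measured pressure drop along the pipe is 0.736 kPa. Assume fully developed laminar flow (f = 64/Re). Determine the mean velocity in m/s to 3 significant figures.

V ≈ 0.710 m/s

For laminar flow, f = 64/Re with Re = ρVD/μ, so Darcy-Weisbach reduces to ΔP = 32μLV/D². Solving for V: V = ΔP·D²/(32μL) = 736·(0.12)²/(32·0.0477·9.78) = 0.71 m/s.
Check: Re = ρVD/μ = 879·0.71·0.12/0.0477 = 1570 < 2300, so the laminar assumption holds.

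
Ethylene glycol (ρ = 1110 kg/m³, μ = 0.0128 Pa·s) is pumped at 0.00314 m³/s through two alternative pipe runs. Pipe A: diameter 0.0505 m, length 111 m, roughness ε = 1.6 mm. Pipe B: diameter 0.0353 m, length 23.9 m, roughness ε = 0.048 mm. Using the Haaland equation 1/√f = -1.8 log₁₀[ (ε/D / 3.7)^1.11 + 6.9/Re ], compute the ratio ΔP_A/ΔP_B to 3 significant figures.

ΔP_A/ΔP_B ≈ 1.48

Pipe A: V = Q/A = 0.00314/0.002003 = 1.568 m/s; Re = 6865; ε/D = 0.0317; Haaland → f = 0.06284; ΔP_A = f(L/D)(ρV²/2) = 1.884e+05 Pa.
Pipe B: V = Q/A = 0.00314/0.0009787 = 3.208 m/s; Re = 9822; ε/D = 0.00136; Haaland → f = 0.03281; ΔP_B = f(L/D)(ρV²/2) = 1.269e+05 Pa.
ΔP_A/ΔP_B = 1.884e+05/1.269e+05 = 1.48.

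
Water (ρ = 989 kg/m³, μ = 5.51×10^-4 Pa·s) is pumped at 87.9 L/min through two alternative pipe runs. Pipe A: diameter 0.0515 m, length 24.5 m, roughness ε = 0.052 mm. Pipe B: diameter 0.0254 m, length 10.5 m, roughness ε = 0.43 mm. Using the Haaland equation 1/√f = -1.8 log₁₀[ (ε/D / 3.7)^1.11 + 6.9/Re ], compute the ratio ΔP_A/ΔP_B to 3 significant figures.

Pipe A: V = Q/A = 0.001465/0.002083 = 0.7033 m/s; Re = 6.501e+04; ε/D = 0.00101; Haaland → f = 0.02299; ΔP_A = f(L/D)(ρV²/2) = 2675 Pa.
Pipe B: V = Q/A = 0.001465/0.0005067 = 2.891 m/s; Re = 1.318e+05; ε/D = 0.0169; Haaland → f = 0.04608; ΔP_B = f(L/D)(ρV²/2) = 7.874e+04 Pa.
ΔP_A/ΔP_B = 2675/7.874e+04 = 0.0340.

ΔP_A/ΔP_B ≈ 0.0340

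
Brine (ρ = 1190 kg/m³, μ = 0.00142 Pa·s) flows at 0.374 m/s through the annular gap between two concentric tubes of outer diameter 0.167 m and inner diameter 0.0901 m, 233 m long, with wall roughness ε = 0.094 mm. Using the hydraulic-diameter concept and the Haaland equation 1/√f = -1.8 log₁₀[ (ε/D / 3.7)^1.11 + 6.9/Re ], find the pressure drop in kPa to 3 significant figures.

ΔP ≈ 6.84 kPa

Hydraulic diameter D_h = 4A/P = D_o - D_i = 0.167 - 0.0901 = 0.0769 m.
Re = ρVD_h/μ = 1190·0.374·0.0769/0.00142 = 2.41e+04.
ε/D_h = 9.4e-05/0.0769 = 0.00122; Haaland gives 1/√f = -1.8 log₁₀[0.000137+0.000286] = 6.072, so f = 0.02712.
ΔP = f(L/D_h)(ρV²/2) = 0.02712·233/0.0769·83.23 = 6839 Pa.
ΔP = 6.84 kPa.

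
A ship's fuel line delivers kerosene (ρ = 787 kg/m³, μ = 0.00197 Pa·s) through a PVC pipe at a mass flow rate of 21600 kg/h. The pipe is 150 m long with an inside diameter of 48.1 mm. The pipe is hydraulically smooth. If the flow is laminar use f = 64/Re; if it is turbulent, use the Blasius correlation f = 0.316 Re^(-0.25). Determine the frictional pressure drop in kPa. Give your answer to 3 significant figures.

ΔP ≈ 405 kPa

ṁ = 21600 kg/h = 21600/3600 = 6 kg/s.
A = πD²/4 = π(0.0481)²/4 = 0.001817 m²; mean velocity V = ṁ/(ρA) = 6/(787 · 0.001817) = 4.196 m/s.
Reynolds number Re = ρVD/μ = 787 · 4.196 · 0.0481 / 0.00197 = 8.062e+04.
Re > 4000 → turbulent. Smooth-pipe (Blasius): f = 0.316 Re^(-0.25) = 0.316/(8.062e+04)^0.25 = 0.01875.
Darcy-Weisbach: ΔP = f(L/D)(ρV²/2) = 0.01875·(150/0.0481)·(787·4.196²/2) = 0.01875·3119·6927 = 4.051e+05 Pa.
ΔP = 4.051e+05 Pa = 405 kPa.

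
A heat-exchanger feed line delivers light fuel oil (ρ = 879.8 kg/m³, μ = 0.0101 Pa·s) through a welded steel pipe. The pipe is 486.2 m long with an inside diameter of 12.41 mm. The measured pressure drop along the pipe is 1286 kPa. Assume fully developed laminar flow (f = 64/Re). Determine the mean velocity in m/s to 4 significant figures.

V ≈ 1.260 m/s

For laminar flow, f = 64/Re with Re = ρVD/μ, so Darcy-Weisbach reduces to ΔP = 32μLV/D². Solving for V: V = ΔP·D²/(32μL) = 1.286e+06·(0.01241)²/(32·0.0101·486.2) = 1.26 m/s.
Check: Re = ρVD/μ = 879.8·1.26·0.01241/0.0101 = 1362 < 2300, so the laminar assumption holds.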